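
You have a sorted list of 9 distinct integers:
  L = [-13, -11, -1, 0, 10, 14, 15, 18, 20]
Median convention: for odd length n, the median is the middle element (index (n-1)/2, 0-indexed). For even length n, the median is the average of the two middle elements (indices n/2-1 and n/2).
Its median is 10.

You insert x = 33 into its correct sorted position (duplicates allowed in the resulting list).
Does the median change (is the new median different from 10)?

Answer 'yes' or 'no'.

Old median = 10
Insert x = 33
New median = 12
Changed? yes

Answer: yes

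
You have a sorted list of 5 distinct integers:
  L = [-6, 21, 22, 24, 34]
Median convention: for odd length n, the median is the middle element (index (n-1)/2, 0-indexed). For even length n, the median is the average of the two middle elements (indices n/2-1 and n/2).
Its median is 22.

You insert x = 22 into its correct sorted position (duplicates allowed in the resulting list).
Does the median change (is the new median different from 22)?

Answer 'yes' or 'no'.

Old median = 22
Insert x = 22
New median = 22
Changed? no

Answer: no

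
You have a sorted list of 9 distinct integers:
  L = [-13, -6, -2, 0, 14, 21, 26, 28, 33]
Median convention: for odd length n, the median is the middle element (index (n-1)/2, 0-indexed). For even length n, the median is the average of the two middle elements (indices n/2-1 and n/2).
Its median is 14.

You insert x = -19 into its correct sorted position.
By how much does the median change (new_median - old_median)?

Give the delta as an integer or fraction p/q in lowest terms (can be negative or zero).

Answer: -7

Derivation:
Old median = 14
After inserting x = -19: new sorted = [-19, -13, -6, -2, 0, 14, 21, 26, 28, 33]
New median = 7
Delta = 7 - 14 = -7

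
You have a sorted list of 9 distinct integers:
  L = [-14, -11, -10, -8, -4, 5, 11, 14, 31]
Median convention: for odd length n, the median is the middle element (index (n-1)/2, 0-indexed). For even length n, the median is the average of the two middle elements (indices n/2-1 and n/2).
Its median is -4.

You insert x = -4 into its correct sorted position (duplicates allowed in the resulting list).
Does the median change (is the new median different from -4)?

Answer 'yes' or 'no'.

Old median = -4
Insert x = -4
New median = -4
Changed? no

Answer: no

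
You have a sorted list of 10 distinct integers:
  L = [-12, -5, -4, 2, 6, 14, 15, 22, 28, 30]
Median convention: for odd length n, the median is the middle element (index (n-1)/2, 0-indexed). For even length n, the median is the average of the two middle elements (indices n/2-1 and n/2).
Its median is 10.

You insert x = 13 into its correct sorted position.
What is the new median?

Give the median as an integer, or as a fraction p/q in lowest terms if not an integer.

Answer: 13

Derivation:
Old list (sorted, length 10): [-12, -5, -4, 2, 6, 14, 15, 22, 28, 30]
Old median = 10
Insert x = 13
Old length even (10). Middle pair: indices 4,5 = 6,14.
New length odd (11). New median = single middle element.
x = 13: 5 elements are < x, 5 elements are > x.
New sorted list: [-12, -5, -4, 2, 6, 13, 14, 15, 22, 28, 30]
New median = 13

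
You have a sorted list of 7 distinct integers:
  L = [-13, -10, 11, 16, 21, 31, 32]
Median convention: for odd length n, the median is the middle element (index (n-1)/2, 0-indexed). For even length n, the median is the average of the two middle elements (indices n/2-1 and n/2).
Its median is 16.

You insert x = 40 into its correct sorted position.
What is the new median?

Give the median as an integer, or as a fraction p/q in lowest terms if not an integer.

Old list (sorted, length 7): [-13, -10, 11, 16, 21, 31, 32]
Old median = 16
Insert x = 40
Old length odd (7). Middle was index 3 = 16.
New length even (8). New median = avg of two middle elements.
x = 40: 7 elements are < x, 0 elements are > x.
New sorted list: [-13, -10, 11, 16, 21, 31, 32, 40]
New median = 37/2

Answer: 37/2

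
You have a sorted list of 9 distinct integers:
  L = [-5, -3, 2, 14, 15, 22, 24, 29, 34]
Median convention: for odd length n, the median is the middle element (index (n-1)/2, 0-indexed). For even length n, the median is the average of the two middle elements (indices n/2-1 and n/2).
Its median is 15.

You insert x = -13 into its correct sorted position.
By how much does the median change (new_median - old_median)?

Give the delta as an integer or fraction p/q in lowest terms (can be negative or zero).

Old median = 15
After inserting x = -13: new sorted = [-13, -5, -3, 2, 14, 15, 22, 24, 29, 34]
New median = 29/2
Delta = 29/2 - 15 = -1/2

Answer: -1/2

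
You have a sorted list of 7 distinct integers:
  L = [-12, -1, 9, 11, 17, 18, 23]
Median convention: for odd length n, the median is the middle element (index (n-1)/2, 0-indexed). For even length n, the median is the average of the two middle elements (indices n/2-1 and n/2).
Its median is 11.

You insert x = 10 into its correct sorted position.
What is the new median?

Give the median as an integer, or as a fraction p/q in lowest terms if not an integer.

Old list (sorted, length 7): [-12, -1, 9, 11, 17, 18, 23]
Old median = 11
Insert x = 10
Old length odd (7). Middle was index 3 = 11.
New length even (8). New median = avg of two middle elements.
x = 10: 3 elements are < x, 4 elements are > x.
New sorted list: [-12, -1, 9, 10, 11, 17, 18, 23]
New median = 21/2

Answer: 21/2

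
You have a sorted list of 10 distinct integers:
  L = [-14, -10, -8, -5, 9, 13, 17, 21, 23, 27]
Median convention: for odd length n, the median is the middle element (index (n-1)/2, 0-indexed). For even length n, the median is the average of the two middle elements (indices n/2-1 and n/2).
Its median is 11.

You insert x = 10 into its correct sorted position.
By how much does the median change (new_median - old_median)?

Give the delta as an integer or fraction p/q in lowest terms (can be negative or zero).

Answer: -1

Derivation:
Old median = 11
After inserting x = 10: new sorted = [-14, -10, -8, -5, 9, 10, 13, 17, 21, 23, 27]
New median = 10
Delta = 10 - 11 = -1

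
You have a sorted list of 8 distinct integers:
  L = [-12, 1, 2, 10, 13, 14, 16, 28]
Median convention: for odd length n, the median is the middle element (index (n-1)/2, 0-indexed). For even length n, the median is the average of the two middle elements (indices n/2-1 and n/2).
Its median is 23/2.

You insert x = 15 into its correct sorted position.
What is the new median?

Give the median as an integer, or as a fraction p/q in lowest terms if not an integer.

Old list (sorted, length 8): [-12, 1, 2, 10, 13, 14, 16, 28]
Old median = 23/2
Insert x = 15
Old length even (8). Middle pair: indices 3,4 = 10,13.
New length odd (9). New median = single middle element.
x = 15: 6 elements are < x, 2 elements are > x.
New sorted list: [-12, 1, 2, 10, 13, 14, 15, 16, 28]
New median = 13

Answer: 13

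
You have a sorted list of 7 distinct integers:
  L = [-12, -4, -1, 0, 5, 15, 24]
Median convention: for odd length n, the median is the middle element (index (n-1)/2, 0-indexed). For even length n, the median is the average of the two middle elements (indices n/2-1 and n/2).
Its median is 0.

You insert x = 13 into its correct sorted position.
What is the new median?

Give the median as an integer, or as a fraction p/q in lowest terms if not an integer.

Old list (sorted, length 7): [-12, -4, -1, 0, 5, 15, 24]
Old median = 0
Insert x = 13
Old length odd (7). Middle was index 3 = 0.
New length even (8). New median = avg of two middle elements.
x = 13: 5 elements are < x, 2 elements are > x.
New sorted list: [-12, -4, -1, 0, 5, 13, 15, 24]
New median = 5/2

Answer: 5/2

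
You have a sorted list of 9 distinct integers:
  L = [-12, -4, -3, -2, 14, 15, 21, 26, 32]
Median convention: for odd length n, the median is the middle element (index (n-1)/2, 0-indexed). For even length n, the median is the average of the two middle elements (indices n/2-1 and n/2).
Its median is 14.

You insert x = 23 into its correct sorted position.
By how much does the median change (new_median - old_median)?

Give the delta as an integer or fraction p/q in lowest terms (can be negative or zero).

Old median = 14
After inserting x = 23: new sorted = [-12, -4, -3, -2, 14, 15, 21, 23, 26, 32]
New median = 29/2
Delta = 29/2 - 14 = 1/2

Answer: 1/2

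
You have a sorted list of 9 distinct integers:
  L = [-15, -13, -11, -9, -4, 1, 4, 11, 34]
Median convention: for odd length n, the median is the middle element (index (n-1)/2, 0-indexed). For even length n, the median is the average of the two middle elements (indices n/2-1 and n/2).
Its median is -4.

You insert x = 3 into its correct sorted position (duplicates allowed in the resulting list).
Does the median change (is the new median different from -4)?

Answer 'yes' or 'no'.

Old median = -4
Insert x = 3
New median = -3/2
Changed? yes

Answer: yes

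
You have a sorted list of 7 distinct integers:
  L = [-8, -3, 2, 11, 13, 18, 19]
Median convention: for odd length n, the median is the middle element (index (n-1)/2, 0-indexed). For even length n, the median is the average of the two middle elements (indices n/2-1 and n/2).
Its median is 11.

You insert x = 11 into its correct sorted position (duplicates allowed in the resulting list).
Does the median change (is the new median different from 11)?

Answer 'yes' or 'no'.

Old median = 11
Insert x = 11
New median = 11
Changed? no

Answer: no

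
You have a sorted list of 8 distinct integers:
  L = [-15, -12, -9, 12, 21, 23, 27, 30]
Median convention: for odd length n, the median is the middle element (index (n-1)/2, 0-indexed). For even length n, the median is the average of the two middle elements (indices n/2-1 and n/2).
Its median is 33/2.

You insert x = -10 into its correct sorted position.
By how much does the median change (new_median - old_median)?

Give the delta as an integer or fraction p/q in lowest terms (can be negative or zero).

Answer: -9/2

Derivation:
Old median = 33/2
After inserting x = -10: new sorted = [-15, -12, -10, -9, 12, 21, 23, 27, 30]
New median = 12
Delta = 12 - 33/2 = -9/2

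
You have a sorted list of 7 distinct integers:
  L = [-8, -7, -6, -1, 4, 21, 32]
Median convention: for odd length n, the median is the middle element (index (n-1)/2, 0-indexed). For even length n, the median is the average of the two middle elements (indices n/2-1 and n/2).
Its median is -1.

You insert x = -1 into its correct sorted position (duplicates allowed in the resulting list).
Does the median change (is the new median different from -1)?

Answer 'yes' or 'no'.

Answer: no

Derivation:
Old median = -1
Insert x = -1
New median = -1
Changed? no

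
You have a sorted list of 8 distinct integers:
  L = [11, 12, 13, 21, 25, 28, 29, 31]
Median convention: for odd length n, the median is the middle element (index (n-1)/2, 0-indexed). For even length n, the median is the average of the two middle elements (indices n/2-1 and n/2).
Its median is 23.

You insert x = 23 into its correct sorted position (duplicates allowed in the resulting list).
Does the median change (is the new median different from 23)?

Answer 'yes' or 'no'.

Answer: no

Derivation:
Old median = 23
Insert x = 23
New median = 23
Changed? no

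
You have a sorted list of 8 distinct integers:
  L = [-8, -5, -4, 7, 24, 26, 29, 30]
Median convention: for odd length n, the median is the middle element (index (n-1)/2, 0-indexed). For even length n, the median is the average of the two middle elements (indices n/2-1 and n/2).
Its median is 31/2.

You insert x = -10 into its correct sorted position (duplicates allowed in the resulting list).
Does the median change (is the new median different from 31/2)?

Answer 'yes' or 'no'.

Old median = 31/2
Insert x = -10
New median = 7
Changed? yes

Answer: yes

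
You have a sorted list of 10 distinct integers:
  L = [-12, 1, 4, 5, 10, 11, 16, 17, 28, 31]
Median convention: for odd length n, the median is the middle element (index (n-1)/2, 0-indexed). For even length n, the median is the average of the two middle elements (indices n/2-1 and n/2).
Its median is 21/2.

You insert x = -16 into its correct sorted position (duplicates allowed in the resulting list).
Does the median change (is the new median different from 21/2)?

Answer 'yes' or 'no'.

Old median = 21/2
Insert x = -16
New median = 10
Changed? yes

Answer: yes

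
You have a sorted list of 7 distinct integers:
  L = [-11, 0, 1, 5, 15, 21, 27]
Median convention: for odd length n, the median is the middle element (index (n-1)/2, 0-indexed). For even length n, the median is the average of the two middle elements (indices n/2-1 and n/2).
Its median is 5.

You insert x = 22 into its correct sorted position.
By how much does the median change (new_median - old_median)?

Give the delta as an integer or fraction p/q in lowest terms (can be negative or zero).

Old median = 5
After inserting x = 22: new sorted = [-11, 0, 1, 5, 15, 21, 22, 27]
New median = 10
Delta = 10 - 5 = 5

Answer: 5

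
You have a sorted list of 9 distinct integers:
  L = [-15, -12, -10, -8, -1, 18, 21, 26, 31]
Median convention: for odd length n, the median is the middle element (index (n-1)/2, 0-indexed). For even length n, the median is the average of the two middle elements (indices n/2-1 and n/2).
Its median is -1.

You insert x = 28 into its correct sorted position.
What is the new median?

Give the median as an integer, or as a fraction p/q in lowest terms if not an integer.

Old list (sorted, length 9): [-15, -12, -10, -8, -1, 18, 21, 26, 31]
Old median = -1
Insert x = 28
Old length odd (9). Middle was index 4 = -1.
New length even (10). New median = avg of two middle elements.
x = 28: 8 elements are < x, 1 elements are > x.
New sorted list: [-15, -12, -10, -8, -1, 18, 21, 26, 28, 31]
New median = 17/2

Answer: 17/2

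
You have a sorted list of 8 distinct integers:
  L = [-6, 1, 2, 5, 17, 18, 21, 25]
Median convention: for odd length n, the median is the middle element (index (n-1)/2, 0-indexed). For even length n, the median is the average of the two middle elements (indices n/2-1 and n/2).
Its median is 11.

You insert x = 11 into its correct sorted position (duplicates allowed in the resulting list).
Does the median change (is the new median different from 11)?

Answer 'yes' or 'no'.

Answer: no

Derivation:
Old median = 11
Insert x = 11
New median = 11
Changed? no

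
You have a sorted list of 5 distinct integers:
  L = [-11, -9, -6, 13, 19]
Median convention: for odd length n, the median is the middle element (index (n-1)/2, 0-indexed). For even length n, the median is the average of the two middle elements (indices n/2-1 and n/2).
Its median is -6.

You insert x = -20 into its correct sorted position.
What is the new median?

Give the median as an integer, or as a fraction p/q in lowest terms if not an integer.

Answer: -15/2

Derivation:
Old list (sorted, length 5): [-11, -9, -6, 13, 19]
Old median = -6
Insert x = -20
Old length odd (5). Middle was index 2 = -6.
New length even (6). New median = avg of two middle elements.
x = -20: 0 elements are < x, 5 elements are > x.
New sorted list: [-20, -11, -9, -6, 13, 19]
New median = -15/2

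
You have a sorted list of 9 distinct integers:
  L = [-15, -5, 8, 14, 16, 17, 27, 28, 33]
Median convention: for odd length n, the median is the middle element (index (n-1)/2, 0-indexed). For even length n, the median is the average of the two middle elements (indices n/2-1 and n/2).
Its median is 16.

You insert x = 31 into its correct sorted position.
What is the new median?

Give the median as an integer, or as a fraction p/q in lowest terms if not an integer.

Old list (sorted, length 9): [-15, -5, 8, 14, 16, 17, 27, 28, 33]
Old median = 16
Insert x = 31
Old length odd (9). Middle was index 4 = 16.
New length even (10). New median = avg of two middle elements.
x = 31: 8 elements are < x, 1 elements are > x.
New sorted list: [-15, -5, 8, 14, 16, 17, 27, 28, 31, 33]
New median = 33/2

Answer: 33/2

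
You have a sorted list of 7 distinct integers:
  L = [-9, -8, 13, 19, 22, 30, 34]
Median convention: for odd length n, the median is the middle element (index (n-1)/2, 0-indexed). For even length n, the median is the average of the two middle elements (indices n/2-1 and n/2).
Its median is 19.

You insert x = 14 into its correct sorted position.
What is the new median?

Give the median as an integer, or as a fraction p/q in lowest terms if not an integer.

Answer: 33/2

Derivation:
Old list (sorted, length 7): [-9, -8, 13, 19, 22, 30, 34]
Old median = 19
Insert x = 14
Old length odd (7). Middle was index 3 = 19.
New length even (8). New median = avg of two middle elements.
x = 14: 3 elements are < x, 4 elements are > x.
New sorted list: [-9, -8, 13, 14, 19, 22, 30, 34]
New median = 33/2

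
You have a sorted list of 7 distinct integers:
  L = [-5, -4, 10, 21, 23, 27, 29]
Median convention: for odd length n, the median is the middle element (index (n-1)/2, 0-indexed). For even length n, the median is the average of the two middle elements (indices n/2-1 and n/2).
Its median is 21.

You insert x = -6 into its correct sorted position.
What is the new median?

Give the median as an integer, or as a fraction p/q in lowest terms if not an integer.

Old list (sorted, length 7): [-5, -4, 10, 21, 23, 27, 29]
Old median = 21
Insert x = -6
Old length odd (7). Middle was index 3 = 21.
New length even (8). New median = avg of two middle elements.
x = -6: 0 elements are < x, 7 elements are > x.
New sorted list: [-6, -5, -4, 10, 21, 23, 27, 29]
New median = 31/2

Answer: 31/2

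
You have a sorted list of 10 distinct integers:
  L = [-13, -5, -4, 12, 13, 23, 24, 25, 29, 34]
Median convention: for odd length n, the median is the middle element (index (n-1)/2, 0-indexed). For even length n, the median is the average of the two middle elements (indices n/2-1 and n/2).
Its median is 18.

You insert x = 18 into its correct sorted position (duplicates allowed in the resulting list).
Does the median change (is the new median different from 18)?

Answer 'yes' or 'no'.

Answer: no

Derivation:
Old median = 18
Insert x = 18
New median = 18
Changed? no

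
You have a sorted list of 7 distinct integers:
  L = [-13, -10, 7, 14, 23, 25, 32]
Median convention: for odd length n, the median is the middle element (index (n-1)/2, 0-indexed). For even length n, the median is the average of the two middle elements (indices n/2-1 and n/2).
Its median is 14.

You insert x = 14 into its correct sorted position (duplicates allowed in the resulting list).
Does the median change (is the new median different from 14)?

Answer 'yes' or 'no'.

Old median = 14
Insert x = 14
New median = 14
Changed? no

Answer: no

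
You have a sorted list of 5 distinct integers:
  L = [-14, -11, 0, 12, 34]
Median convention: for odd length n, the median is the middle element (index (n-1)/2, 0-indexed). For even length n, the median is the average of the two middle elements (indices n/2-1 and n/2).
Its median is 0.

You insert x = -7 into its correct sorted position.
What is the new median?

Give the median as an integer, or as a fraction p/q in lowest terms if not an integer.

Answer: -7/2

Derivation:
Old list (sorted, length 5): [-14, -11, 0, 12, 34]
Old median = 0
Insert x = -7
Old length odd (5). Middle was index 2 = 0.
New length even (6). New median = avg of two middle elements.
x = -7: 2 elements are < x, 3 elements are > x.
New sorted list: [-14, -11, -7, 0, 12, 34]
New median = -7/2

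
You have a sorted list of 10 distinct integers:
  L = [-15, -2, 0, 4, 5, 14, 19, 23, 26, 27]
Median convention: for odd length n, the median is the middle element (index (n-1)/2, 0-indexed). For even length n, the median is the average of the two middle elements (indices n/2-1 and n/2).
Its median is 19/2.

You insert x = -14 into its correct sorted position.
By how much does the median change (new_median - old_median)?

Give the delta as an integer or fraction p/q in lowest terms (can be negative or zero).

Old median = 19/2
After inserting x = -14: new sorted = [-15, -14, -2, 0, 4, 5, 14, 19, 23, 26, 27]
New median = 5
Delta = 5 - 19/2 = -9/2

Answer: -9/2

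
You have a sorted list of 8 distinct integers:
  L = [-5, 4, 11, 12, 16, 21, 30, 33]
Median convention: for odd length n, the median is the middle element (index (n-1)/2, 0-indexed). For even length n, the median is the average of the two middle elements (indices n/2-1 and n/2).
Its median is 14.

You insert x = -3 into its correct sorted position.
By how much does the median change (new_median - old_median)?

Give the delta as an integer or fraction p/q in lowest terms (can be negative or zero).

Answer: -2

Derivation:
Old median = 14
After inserting x = -3: new sorted = [-5, -3, 4, 11, 12, 16, 21, 30, 33]
New median = 12
Delta = 12 - 14 = -2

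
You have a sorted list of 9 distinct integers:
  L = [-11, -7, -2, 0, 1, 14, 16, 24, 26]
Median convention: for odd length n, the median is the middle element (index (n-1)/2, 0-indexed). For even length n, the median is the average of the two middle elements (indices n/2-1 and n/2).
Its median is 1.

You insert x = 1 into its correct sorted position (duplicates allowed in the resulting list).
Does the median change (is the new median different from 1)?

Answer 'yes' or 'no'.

Old median = 1
Insert x = 1
New median = 1
Changed? no

Answer: no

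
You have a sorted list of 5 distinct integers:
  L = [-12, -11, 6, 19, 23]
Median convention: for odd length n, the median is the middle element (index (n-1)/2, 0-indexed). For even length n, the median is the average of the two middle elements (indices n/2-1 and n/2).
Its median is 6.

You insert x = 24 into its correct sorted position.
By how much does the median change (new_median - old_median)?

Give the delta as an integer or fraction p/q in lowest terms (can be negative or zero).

Old median = 6
After inserting x = 24: new sorted = [-12, -11, 6, 19, 23, 24]
New median = 25/2
Delta = 25/2 - 6 = 13/2

Answer: 13/2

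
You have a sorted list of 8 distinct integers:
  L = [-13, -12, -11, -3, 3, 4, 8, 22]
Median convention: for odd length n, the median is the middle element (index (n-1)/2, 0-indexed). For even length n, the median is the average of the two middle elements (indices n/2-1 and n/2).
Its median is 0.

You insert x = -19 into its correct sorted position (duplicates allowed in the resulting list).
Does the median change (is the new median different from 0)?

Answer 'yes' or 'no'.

Old median = 0
Insert x = -19
New median = -3
Changed? yes

Answer: yes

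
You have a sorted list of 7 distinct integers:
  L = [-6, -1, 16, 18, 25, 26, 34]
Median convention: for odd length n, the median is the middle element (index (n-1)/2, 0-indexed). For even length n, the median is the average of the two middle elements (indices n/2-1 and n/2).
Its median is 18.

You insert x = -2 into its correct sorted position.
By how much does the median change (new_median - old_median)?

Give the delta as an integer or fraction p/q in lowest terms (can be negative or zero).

Answer: -1

Derivation:
Old median = 18
After inserting x = -2: new sorted = [-6, -2, -1, 16, 18, 25, 26, 34]
New median = 17
Delta = 17 - 18 = -1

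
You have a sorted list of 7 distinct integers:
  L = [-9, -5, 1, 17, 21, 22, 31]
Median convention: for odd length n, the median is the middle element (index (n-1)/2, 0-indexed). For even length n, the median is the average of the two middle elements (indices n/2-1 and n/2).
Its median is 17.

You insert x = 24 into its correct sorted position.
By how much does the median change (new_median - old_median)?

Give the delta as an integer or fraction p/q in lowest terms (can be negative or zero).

Old median = 17
After inserting x = 24: new sorted = [-9, -5, 1, 17, 21, 22, 24, 31]
New median = 19
Delta = 19 - 17 = 2

Answer: 2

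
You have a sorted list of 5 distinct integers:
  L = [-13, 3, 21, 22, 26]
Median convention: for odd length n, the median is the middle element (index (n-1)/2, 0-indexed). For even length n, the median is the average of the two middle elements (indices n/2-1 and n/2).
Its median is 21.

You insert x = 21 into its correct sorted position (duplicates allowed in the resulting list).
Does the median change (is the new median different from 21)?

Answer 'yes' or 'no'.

Old median = 21
Insert x = 21
New median = 21
Changed? no

Answer: no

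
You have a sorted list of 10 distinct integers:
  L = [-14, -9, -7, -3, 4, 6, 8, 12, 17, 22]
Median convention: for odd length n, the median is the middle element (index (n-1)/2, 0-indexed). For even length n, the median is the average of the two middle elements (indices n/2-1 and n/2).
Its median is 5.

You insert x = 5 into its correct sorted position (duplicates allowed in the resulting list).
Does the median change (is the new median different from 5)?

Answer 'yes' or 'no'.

Old median = 5
Insert x = 5
New median = 5
Changed? no

Answer: no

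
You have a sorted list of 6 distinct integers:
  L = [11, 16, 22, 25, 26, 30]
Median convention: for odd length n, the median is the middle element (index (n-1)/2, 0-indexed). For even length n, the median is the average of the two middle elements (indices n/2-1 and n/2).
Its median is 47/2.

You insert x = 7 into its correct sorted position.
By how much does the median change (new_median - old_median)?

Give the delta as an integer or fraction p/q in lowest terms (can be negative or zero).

Old median = 47/2
After inserting x = 7: new sorted = [7, 11, 16, 22, 25, 26, 30]
New median = 22
Delta = 22 - 47/2 = -3/2

Answer: -3/2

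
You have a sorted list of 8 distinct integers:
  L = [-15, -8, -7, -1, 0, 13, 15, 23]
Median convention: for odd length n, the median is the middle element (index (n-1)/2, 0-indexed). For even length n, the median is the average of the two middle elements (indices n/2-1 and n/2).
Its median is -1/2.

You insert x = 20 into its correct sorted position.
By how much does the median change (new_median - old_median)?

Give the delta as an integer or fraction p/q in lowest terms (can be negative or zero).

Answer: 1/2

Derivation:
Old median = -1/2
After inserting x = 20: new sorted = [-15, -8, -7, -1, 0, 13, 15, 20, 23]
New median = 0
Delta = 0 - -1/2 = 1/2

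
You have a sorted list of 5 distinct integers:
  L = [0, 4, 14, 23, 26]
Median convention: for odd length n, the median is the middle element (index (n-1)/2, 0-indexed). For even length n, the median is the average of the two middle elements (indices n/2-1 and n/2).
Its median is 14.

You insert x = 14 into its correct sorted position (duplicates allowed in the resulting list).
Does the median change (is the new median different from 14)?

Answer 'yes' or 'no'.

Answer: no

Derivation:
Old median = 14
Insert x = 14
New median = 14
Changed? no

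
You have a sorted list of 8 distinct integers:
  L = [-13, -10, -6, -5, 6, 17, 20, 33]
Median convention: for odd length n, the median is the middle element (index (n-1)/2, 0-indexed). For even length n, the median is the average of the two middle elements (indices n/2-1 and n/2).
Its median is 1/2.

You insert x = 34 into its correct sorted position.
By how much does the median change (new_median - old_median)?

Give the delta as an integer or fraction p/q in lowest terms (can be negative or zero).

Old median = 1/2
After inserting x = 34: new sorted = [-13, -10, -6, -5, 6, 17, 20, 33, 34]
New median = 6
Delta = 6 - 1/2 = 11/2

Answer: 11/2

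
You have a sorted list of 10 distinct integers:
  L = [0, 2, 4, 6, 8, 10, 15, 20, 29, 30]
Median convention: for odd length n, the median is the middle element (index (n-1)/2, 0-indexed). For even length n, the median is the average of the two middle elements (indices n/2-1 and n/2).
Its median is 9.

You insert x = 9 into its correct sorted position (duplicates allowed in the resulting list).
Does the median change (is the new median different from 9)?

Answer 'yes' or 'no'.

Old median = 9
Insert x = 9
New median = 9
Changed? no

Answer: no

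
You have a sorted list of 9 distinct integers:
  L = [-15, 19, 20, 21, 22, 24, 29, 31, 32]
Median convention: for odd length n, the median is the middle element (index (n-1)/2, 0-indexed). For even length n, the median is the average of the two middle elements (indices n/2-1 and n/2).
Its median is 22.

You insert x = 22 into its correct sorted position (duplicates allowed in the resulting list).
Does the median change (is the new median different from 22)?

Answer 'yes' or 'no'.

Answer: no

Derivation:
Old median = 22
Insert x = 22
New median = 22
Changed? no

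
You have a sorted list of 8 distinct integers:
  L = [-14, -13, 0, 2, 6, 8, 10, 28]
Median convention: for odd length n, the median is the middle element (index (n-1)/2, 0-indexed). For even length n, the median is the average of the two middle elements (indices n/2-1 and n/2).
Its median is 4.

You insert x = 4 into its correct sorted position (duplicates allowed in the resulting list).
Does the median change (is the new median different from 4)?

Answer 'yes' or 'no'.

Old median = 4
Insert x = 4
New median = 4
Changed? no

Answer: no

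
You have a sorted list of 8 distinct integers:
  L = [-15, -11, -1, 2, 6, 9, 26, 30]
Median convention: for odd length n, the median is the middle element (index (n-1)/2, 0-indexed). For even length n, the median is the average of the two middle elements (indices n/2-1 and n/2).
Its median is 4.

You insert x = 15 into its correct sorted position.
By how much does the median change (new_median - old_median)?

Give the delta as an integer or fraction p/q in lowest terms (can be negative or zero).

Old median = 4
After inserting x = 15: new sorted = [-15, -11, -1, 2, 6, 9, 15, 26, 30]
New median = 6
Delta = 6 - 4 = 2

Answer: 2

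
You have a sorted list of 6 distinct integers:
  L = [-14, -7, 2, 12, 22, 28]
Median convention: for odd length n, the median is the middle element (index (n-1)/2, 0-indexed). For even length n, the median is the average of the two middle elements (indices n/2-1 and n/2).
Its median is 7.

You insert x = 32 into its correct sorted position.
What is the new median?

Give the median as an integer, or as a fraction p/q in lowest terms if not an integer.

Answer: 12

Derivation:
Old list (sorted, length 6): [-14, -7, 2, 12, 22, 28]
Old median = 7
Insert x = 32
Old length even (6). Middle pair: indices 2,3 = 2,12.
New length odd (7). New median = single middle element.
x = 32: 6 elements are < x, 0 elements are > x.
New sorted list: [-14, -7, 2, 12, 22, 28, 32]
New median = 12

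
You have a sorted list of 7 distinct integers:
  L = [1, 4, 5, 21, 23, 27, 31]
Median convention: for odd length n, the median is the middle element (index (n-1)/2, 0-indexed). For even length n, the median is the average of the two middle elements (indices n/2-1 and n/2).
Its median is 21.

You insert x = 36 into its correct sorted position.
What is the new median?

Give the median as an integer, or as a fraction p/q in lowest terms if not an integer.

Answer: 22

Derivation:
Old list (sorted, length 7): [1, 4, 5, 21, 23, 27, 31]
Old median = 21
Insert x = 36
Old length odd (7). Middle was index 3 = 21.
New length even (8). New median = avg of two middle elements.
x = 36: 7 elements are < x, 0 elements are > x.
New sorted list: [1, 4, 5, 21, 23, 27, 31, 36]
New median = 22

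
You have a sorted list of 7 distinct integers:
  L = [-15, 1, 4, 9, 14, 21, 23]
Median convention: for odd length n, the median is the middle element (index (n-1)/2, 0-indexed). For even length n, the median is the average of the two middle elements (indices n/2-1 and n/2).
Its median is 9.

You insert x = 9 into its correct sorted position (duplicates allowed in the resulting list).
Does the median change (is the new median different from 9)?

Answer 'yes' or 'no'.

Old median = 9
Insert x = 9
New median = 9
Changed? no

Answer: no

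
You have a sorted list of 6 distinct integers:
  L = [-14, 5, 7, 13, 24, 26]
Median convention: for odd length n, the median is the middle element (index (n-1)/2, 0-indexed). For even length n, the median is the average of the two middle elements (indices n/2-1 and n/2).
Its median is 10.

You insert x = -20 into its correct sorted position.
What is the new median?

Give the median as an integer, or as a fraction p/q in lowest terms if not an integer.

Old list (sorted, length 6): [-14, 5, 7, 13, 24, 26]
Old median = 10
Insert x = -20
Old length even (6). Middle pair: indices 2,3 = 7,13.
New length odd (7). New median = single middle element.
x = -20: 0 elements are < x, 6 elements are > x.
New sorted list: [-20, -14, 5, 7, 13, 24, 26]
New median = 7

Answer: 7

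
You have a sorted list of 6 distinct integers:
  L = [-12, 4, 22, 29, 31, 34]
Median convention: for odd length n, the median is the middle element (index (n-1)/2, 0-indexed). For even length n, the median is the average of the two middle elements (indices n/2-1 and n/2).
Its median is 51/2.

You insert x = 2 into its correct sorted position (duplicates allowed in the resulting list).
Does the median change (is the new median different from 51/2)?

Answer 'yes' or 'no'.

Answer: yes

Derivation:
Old median = 51/2
Insert x = 2
New median = 22
Changed? yes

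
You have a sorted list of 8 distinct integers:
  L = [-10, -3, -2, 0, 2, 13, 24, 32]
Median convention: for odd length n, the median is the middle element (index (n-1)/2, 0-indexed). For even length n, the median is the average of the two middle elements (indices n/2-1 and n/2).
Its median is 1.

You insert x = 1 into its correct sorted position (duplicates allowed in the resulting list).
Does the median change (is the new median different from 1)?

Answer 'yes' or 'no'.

Old median = 1
Insert x = 1
New median = 1
Changed? no

Answer: no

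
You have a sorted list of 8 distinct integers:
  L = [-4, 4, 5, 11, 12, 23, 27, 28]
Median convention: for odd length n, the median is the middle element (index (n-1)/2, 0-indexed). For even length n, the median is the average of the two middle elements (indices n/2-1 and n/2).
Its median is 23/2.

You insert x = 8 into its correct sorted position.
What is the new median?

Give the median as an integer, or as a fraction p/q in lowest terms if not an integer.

Old list (sorted, length 8): [-4, 4, 5, 11, 12, 23, 27, 28]
Old median = 23/2
Insert x = 8
Old length even (8). Middle pair: indices 3,4 = 11,12.
New length odd (9). New median = single middle element.
x = 8: 3 elements are < x, 5 elements are > x.
New sorted list: [-4, 4, 5, 8, 11, 12, 23, 27, 28]
New median = 11

Answer: 11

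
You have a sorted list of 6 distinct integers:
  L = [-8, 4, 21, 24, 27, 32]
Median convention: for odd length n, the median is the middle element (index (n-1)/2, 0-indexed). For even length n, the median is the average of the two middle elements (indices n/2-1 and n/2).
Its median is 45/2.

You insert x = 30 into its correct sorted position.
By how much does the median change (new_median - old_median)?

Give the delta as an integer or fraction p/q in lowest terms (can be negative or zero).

Old median = 45/2
After inserting x = 30: new sorted = [-8, 4, 21, 24, 27, 30, 32]
New median = 24
Delta = 24 - 45/2 = 3/2

Answer: 3/2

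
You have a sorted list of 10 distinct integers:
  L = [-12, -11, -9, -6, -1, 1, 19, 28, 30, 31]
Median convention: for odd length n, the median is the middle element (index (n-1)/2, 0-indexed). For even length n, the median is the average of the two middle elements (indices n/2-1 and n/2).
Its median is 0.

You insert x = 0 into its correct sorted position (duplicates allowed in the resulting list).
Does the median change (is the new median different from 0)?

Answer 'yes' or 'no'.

Old median = 0
Insert x = 0
New median = 0
Changed? no

Answer: no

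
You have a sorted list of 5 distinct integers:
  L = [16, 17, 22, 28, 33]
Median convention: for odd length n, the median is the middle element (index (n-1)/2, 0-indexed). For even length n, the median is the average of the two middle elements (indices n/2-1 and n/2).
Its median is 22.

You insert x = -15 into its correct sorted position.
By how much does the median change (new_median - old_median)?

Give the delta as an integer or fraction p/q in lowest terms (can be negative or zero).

Old median = 22
After inserting x = -15: new sorted = [-15, 16, 17, 22, 28, 33]
New median = 39/2
Delta = 39/2 - 22 = -5/2

Answer: -5/2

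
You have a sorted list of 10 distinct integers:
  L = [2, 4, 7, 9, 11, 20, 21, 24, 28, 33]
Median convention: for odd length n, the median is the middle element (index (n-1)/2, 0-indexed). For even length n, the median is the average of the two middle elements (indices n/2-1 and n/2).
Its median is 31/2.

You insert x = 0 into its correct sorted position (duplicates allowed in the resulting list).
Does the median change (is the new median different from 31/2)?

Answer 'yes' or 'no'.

Old median = 31/2
Insert x = 0
New median = 11
Changed? yes

Answer: yes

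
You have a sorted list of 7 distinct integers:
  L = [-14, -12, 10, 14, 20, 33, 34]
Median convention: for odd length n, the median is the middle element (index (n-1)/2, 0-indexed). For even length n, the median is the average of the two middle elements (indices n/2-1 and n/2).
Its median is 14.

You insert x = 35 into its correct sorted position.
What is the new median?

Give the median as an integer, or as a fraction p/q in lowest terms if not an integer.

Answer: 17

Derivation:
Old list (sorted, length 7): [-14, -12, 10, 14, 20, 33, 34]
Old median = 14
Insert x = 35
Old length odd (7). Middle was index 3 = 14.
New length even (8). New median = avg of two middle elements.
x = 35: 7 elements are < x, 0 elements are > x.
New sorted list: [-14, -12, 10, 14, 20, 33, 34, 35]
New median = 17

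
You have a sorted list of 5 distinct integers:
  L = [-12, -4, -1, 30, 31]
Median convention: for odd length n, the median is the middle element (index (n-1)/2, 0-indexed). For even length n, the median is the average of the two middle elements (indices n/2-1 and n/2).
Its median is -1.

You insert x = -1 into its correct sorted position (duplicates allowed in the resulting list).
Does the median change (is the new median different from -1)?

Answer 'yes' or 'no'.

Old median = -1
Insert x = -1
New median = -1
Changed? no

Answer: no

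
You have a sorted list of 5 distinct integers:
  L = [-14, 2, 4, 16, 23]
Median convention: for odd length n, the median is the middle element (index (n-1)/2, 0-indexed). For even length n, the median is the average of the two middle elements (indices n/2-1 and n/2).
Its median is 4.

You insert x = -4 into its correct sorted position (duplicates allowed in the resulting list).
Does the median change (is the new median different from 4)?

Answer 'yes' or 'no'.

Answer: yes

Derivation:
Old median = 4
Insert x = -4
New median = 3
Changed? yes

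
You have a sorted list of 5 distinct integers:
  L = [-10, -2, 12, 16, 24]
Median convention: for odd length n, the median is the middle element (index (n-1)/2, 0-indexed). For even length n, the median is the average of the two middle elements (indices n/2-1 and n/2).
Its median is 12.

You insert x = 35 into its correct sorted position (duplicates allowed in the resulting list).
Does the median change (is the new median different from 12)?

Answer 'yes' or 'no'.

Old median = 12
Insert x = 35
New median = 14
Changed? yes

Answer: yes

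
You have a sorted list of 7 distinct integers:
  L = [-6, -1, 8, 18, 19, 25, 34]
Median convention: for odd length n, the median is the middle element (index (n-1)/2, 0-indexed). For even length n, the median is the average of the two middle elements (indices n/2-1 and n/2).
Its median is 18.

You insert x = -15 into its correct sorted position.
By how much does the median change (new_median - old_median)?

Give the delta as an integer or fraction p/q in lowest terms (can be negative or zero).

Answer: -5

Derivation:
Old median = 18
After inserting x = -15: new sorted = [-15, -6, -1, 8, 18, 19, 25, 34]
New median = 13
Delta = 13 - 18 = -5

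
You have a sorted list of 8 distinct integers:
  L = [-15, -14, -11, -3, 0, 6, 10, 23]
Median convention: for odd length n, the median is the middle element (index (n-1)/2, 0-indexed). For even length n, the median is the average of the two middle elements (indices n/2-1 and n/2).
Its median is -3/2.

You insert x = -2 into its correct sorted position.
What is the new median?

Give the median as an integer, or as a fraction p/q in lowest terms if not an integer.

Answer: -2

Derivation:
Old list (sorted, length 8): [-15, -14, -11, -3, 0, 6, 10, 23]
Old median = -3/2
Insert x = -2
Old length even (8). Middle pair: indices 3,4 = -3,0.
New length odd (9). New median = single middle element.
x = -2: 4 elements are < x, 4 elements are > x.
New sorted list: [-15, -14, -11, -3, -2, 0, 6, 10, 23]
New median = -2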